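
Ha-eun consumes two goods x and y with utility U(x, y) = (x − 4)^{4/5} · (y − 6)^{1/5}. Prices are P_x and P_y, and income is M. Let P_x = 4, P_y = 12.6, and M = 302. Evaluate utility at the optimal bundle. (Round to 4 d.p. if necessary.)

V = 25.3514

This is Cobb-Douglas in (x−4, y−6): tangency gives 0.8·P_y·(y−6) = 0.2·P_x·(x−4).
After buying the subsistence bundle (4, 6), a share 0.8 of the remaining income goes to x: x* = 4 + 0.8·(M − 4P_x − 6P_y)/P_x.
Discretionary income = 302 − 4·4 − 6·12.6 = 210.4; x* = 4 + 0.8·210.4/4 = 46.08; y* = 6 + 0.2·210.4/12.6 = 9.3397.
Utility at the optimum: U(46.08, 9.3397) = 25.3514.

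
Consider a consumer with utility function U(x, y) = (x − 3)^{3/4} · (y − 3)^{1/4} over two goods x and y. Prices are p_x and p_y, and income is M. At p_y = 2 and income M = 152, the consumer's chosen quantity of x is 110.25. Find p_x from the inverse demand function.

p_x = 1

MRS = 3·(y−3)/(x−3). Tangency with p_x/p_y gives y−3 = (1/3)·(p_x/p_y)·(x−3).
Substituting into the budget: x* = 3 + 0.75·(M − 3·p_x − 3·p_y)/p_x, and y* = 3 + 0.25·(…)/p_y.
Set x* = 110.25 in the demand function and solve for p_x: p_x = 1.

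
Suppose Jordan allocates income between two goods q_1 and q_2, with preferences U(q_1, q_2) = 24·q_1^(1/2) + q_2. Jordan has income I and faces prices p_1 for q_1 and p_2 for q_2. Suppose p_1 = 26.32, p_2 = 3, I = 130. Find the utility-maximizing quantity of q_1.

q_1* = 1.8708

Solve: √q_1 = 12·p_2/p_1, so q_1*(p_1,p_2) = (12·p_2/p_1)², and q_2* = (I − p_1·q_1*)/p_2.
Plugging in: q_1* = (12·3/26.32)² = 1.8708.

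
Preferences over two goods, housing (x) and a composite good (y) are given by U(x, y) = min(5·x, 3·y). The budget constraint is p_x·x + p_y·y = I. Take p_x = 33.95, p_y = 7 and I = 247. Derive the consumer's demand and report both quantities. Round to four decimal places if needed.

x* = 5.4147, y* = 9.0245

Demand: x*(p_x,p_y,I) = 3·I/(3·p_x + 5·p_y), y* = 5·I/(3·p_x + 5·p_y).
Here 3·33.95 + 5·7 = 136.85, giving x* = 5.4147 and y* = 9.0245.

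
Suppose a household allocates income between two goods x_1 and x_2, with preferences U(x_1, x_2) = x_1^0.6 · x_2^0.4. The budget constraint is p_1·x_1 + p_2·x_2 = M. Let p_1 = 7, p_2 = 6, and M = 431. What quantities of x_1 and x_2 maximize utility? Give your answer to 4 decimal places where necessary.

MU_x_1/MU_x_2 = (0.6·x_2)/(0.4·x_1); tangency sets this equal to p_1/p_2.
So 0.6·p_2·x_2 = 0.4·p_1·x_1; combined with the budget, a share 0.6 of income goes to x_1.
Demand: x_1*(p_1,p_2,M) = 0.6·M/p_1 and x_2* = 0.4·M/p_2.
At p_1=7, p_2=6, M=431: x_1* = 0.6·431/7 = 36.9429, x_2* = 28.7333.

x_1* = 36.9429, x_2* = 28.7333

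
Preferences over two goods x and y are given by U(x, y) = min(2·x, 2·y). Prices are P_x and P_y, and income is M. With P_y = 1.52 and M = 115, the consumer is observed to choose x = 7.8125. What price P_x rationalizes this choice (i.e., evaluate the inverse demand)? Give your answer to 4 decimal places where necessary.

Leontief preferences: the optimum is at the kink where x/2 = y/2, i.e. y = x.
Budget: P_x·x + P_y·x = M, so (2·P_x + 2·P_y)·x = 2·M.
Demand: x*(P_x,P_y,M) = 2·M/(2·P_x + 2·P_y), y* = 2·M/(2·P_x + 2·P_y).
Set x* = 7.8125 in the demand function and solve for P_x: P_x = 13.2.

P_x = 13.2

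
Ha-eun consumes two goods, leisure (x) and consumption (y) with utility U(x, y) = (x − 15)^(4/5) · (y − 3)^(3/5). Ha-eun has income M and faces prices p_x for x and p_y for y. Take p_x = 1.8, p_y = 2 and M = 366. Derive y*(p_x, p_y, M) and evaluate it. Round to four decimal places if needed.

MRS = (4/3)·(y−3)/(x−15). Tangency with p_x/p_y gives y−3 = (3/4)·(p_x/p_y)·(x−15).
After buying the subsistence bundle (15, 3), a share 4/7 of the remaining income goes to x: x* = 15 + 4/7·(M − 15p_x − 3p_y)/p_x.
Discretionary income = 366 − 15·1.8 − 3·2 = 333; y* = 3 + 3/7·333/2 = 74.3571.

y* = 74.3571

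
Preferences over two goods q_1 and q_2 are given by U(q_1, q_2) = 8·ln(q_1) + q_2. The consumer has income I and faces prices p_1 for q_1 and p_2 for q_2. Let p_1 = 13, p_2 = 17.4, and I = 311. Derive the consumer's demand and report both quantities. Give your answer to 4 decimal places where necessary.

q_1* = 10.7077, q_2* = 9.8736

Set MRS = p_1/p_2: (8/q_1)/1 = p_1/p_2.
So q_1*(p_1,p_2) = 8·p_2/p_1, independent of income; and q_2* = (I − 8·p_2)/p_2.
At the given prices: q_1* = 8·17.4/13 = 10.7077, and q_2* = 9.8736.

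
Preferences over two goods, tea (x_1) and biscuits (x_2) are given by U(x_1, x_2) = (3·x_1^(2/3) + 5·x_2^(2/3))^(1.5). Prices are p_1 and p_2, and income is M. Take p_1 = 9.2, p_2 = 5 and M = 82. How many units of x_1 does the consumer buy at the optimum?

MRS = MU_x_1/MU_x_2 = (3/5)·(x_2/x_1)^(1/3). Set equal to p_1/p_2.
Hence x_2/x_1 = ((5/3)·p_1/p_2)^(1/(1/3)), i.e. raised to the 3 power.
With the ratio pinned down, the budget gives x_1* = M/(p_1 + p_2·(x_2/x_1)) and x_2* = (x_2/x_1)·x_1*.
Numerically x_2/x_1 = 28.840296, so x_1* = 82/(9.2 + 5·28.840296) = 0.5345.

x_1* = 0.5345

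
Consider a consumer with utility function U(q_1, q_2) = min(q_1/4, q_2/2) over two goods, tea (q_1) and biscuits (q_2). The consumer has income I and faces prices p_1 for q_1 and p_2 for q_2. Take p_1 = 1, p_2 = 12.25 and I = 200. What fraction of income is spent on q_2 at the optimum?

share on q_2 = 0.8596

Leontief preferences: the optimum is at the kink where q_1/4 = q_2/2, i.e. q_2 = (1/2)·q_1.
Budget: p_1·q_1 + p_2·(1/2)·q_1 = I, so (4·p_1 + 2·p_2)·q_1 = 4·I.
Demand: q_1*(p_1,p_2,I) = 4·I/(4·p_1 + 2·p_2), q_2* = 2·I/(4·p_1 + 2·p_2).
Here 4·1 + 2·12.25 = 28.5, giving q_1* = 28.0702 and q_2* = 14.0351.
Expenditure on q_2: 12.25·14.0351 = 171.9298; share = 0.8596.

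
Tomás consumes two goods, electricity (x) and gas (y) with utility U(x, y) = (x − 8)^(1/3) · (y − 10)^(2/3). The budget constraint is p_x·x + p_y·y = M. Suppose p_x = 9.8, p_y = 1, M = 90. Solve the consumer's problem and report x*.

Discretionary income = 90 − 8·9.8 − 10·1 = 1.6; x* = 8 + 1/3·1.6/9.8 = 8.0544.

x* = 8.0544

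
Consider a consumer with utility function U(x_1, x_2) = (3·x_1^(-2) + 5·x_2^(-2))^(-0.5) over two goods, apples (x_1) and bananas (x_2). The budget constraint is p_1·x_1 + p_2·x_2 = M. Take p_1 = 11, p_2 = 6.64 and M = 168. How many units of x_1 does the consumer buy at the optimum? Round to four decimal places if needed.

x_1* = 8.2697

MU_x_1 ∝ 3·x_1^(-3), MU_x_2 ∝ 5·x_2^(-3), so MRS = (3/5)·(x_2/x_1)^(3) = p_1/p_2.
Hence x_2/x_1 = ((5/3)·p_1/p_2)^(1/(3)), i.e. raised to the 1/3 power.
Substitute x_2 = (x_2/x_1)·x_1 into the budget: x_1* = M/(p_1 + p_2·(x_2/x_1)).
Numerically x_2/x_1 = 1.402893, so x_1* = 168/(11 + 6.64·1.402893) = 8.2697.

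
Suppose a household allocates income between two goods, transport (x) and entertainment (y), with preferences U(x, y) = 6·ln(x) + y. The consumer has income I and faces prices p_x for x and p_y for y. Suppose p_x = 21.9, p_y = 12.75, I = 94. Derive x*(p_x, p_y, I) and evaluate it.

x* = 3.4932

Set MRS = p_x/p_y: (6/x)/1 = p_x/p_y.
So x*(p_x,p_y) = 6·p_y/p_x, independent of income; and y* = (I − 6·p_y)/p_y.
At the given prices: x* = 6·12.75/21.9 = 3.4932.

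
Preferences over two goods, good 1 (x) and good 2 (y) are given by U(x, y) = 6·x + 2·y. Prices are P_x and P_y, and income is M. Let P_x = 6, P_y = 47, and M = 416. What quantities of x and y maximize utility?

Linear utility — the consumer picks whichever good has higher MU/price: 6/6 = 1 vs 2/47 = 0.0426.
x gives more utility per dollar, so spend all income on x: x* = M/P_x, y* = 0.
Numerically: x* = 69.3333, y* = 0.

x* = 69.3333, y* = 0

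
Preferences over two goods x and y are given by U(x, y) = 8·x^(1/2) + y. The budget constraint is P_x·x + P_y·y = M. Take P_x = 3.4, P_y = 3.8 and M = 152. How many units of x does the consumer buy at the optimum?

x* = 19.9862

Utility is quasi-linear in y; the FOC for x is 4/√x = P_x/P_y.
Solve: √x = 4·P_y/P_x, so x*(P_x,P_y) = (4·P_y/P_x)², and y* = (M − P_x·x*)/P_y.
Plugging in: x* = (4·3.8/3.4)² = 19.9862.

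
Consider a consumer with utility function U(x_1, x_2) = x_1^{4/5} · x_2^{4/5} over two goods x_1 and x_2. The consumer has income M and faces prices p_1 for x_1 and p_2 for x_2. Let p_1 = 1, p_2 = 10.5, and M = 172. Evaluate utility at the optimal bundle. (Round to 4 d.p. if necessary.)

The MRS is x_2/x_1. Set MRS = p_1/p_2.
So 0.8·p_2·x_2 = 0.8·p_1·x_1; combined with the budget, a share 0.5 of income goes to x_1.
Demand: x_1*(p_1,p_2,M) = 0.5·M/p_1 and x_2* = 0.5·M/p_2.
At p_1=1, p_2=10.5, M=172: x_1* = 0.5·172/1 = 86, x_2* = 8.1905.
Utility at the optimum: U(86, 8.1905) = 189.7781.

V = 189.7781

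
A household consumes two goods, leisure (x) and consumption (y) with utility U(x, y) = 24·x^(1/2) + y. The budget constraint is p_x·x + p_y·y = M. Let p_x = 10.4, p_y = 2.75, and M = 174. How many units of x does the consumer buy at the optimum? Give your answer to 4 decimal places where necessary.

x* = 10.0684

Plugging in: x* = (12·2.75/10.4)² = 10.0684.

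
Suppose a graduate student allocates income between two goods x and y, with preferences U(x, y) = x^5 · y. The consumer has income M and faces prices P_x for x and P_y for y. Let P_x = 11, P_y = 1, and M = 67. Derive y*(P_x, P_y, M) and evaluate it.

MU_x/MU_y = (5·y)/(x); tangency sets this equal to P_x/P_y.
So 5·P_y·y = P_x·x; combined with the budget, a share 5/6 of income goes to x.
Demand: x*(P_x,P_y,M) = 5/6·M/P_x and y* = 1/6·M/P_y.
At P_x=11, P_y=1, M=67: y* = 1/6·67/1 = 11.1667.

y* = 11.1667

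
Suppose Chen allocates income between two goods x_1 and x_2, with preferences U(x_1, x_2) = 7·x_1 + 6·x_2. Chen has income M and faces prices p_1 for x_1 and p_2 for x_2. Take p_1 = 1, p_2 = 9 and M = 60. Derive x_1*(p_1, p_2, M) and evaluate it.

x_1* = 60

Perfect substitutes: compare marginal utility per dollar. 7/p_1 vs 6/p_2 → 7 vs 0.6667.
x_1 gives more utility per dollar, so spend all income on x_1: x_1* = M/p_1, x_2* = 0.
Numerically: x_1* = 60, x_2* = 0.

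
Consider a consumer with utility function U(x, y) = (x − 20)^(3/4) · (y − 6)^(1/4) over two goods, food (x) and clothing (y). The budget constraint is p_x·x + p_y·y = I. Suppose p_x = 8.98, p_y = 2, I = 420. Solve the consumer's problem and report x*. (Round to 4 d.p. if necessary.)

This is Cobb-Douglas in (x−20, y−6): tangency gives 0.75·p_y·(y−6) = 0.25·p_x·(x−20).
Substituting into the budget: x* = 20 + 0.75·(I − 20·p_x − 6·p_y)/p_x, and y* = 6 + 0.25·(…)/p_y.
Discretionary income = 420 − 20·8.98 − 6·2 = 228.4; x* = 20 + 0.75·228.4/8.98 = 39.0757.

x* = 39.0757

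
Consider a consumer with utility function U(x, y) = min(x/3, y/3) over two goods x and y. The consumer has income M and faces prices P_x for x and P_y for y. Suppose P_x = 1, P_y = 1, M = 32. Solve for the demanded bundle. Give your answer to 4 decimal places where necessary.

x* = 16, y* = 16

With perfect complements, no substitution: consume in ratio x:y = 3:3.
Budget: P_x·x + P_y·x = M, so (3·P_x + 3·P_y)·x = 3·M.
Demand: x*(P_x,P_y,M) = 3·M/(3·P_x + 3·P_y), y* = 3·M/(3·P_x + 3·P_y).
Here 3·1 + 3·1 = 6, giving x* = 16 and y* = 16.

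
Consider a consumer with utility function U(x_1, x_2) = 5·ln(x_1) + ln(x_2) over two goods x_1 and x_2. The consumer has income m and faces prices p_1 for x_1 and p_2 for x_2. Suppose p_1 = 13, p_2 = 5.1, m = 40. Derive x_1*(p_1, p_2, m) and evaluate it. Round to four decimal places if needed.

x_1* = 2.5641

Demand: x_1*(p_1,p_2,m) = 5/6·m/p_1 and x_2* = 1/6·m/p_2.
At p_1=13, p_2=5.1, m=40: x_1* = 5/6·40/13 = 2.5641.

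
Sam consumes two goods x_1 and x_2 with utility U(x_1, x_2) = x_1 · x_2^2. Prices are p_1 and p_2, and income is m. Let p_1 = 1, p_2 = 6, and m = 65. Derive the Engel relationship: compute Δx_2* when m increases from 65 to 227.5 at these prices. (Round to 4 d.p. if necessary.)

Δx_2* = 18.0556

The MRS is (1/2)·x_2/x_1. Set MRS = p_1/p_2.
So p_2·x_2 = 2·p_1·x_1; combined with the budget, a share 1/3 of income goes to x_1.
Demand: x_1*(p_1,p_2,m) = 1/3·m/p_1 and x_2* = 2/3·m/p_2.
At p_1=1, p_2=6, m=65: x_2* = 2/3·65/6 = 7.2222.
At m' = 227.5: x_2* = 25.2778. Change: 25.2778 − 7.2222 = 18.0556.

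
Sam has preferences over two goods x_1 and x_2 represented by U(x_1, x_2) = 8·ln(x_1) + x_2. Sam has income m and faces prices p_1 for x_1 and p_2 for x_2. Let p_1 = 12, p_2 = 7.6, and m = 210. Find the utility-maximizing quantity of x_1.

MU_x_1 = 8/x_1, MU_x_2 = 1. Tangency: 8/x_1 = p_1/p_2.
So x_1*(p_1,p_2) = 8·p_2/p_1, independent of income; and x_2* = (m − 8·p_2)/p_2.
At the given prices: x_1* = 8·7.6/12 = 5.0667.

x_1* = 5.0667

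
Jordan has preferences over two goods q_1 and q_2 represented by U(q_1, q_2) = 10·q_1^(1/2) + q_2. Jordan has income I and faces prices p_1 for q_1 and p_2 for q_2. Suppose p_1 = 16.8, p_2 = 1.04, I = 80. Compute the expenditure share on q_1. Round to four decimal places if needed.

share on q_1 = 0.0201

Utility is quasi-linear in q_2; the FOC for q_1 is 5/√q_1 = p_1/p_2.
Solve: √q_1 = 5·p_2/p_1, so q_1*(p_1,p_2) = (5·p_2/p_1)², and q_2* = (I − p_1·q_1*)/p_2.
Plugging in: q_1* = (5·1.04/16.8)² = 0.0958, q_2* = 75.3755.
Expenditure on q_1: 16.8·0.0958 = 1.6095; share = 0.0201.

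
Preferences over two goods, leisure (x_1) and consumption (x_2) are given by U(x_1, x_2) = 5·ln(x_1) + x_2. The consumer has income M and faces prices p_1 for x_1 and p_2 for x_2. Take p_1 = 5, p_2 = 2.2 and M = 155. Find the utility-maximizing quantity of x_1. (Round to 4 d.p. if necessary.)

MU_x_1 = 5/x_1, MU_x_2 = 1. Tangency: 5/x_1 = p_1/p_2.
So x_1*(p_1,p_2) = 5·p_2/p_1, independent of income; and x_2* = (M − 5·p_2)/p_2.
At the given prices: x_1* = 5·2.2/5 = 2.2.

x_1* = 2.2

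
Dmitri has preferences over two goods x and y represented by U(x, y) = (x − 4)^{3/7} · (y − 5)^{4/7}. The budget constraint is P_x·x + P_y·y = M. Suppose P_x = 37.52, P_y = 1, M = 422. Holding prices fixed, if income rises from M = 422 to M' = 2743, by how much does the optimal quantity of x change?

Δx* = 26.5116

This is Cobb-Douglas in (x−4, y−5): tangency gives 3/7·P_y·(y−5) = 4/7·P_x·(x−4).
Substituting into the budget: x* = 4 + 3/7·(M − 4·P_x − 5·P_y)/P_x, and y* = 5 + 4/7·(…)/P_y.
Discretionary income = 422 − 4·37.52 − 5·1 = 266.92; x* = 4 + 3/7·266.92/37.52 = 7.0489.
At M' = 2743: x* = 33.5605. Change: 33.5605 − 7.0489 = 26.5116.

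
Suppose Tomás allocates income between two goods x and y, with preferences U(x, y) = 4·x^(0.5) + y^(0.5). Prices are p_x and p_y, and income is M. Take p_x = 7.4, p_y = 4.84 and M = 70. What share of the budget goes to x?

From the CES first-order condition, 4·(y/x)^(0.5) = p_x/p_y.
Solve for the ratio: y/x = [(1/4)·p_x/p_y]^(2).
With the ratio pinned down, the budget gives x* = M/(p_x + p_y·(y/x)) and y* = (y/x)·x*.
Numerically y/x = 0.146101, so x* = 70/(7.4 + 4.84·0.146101) = 8.6344 and y* = 0.146101·8.6344 = 1.2615.
Expenditure on x: 7.4·8.6344 = 63.8944; share = 0.9128.

share on x = 0.9128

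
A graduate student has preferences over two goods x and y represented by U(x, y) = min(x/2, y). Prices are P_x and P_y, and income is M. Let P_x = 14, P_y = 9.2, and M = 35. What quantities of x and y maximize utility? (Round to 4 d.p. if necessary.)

Leontief preferences: the optimum is at the kink where x/2 = y/1, i.e. y = (1/2)·x.
Budget: P_x·x + P_y·(1/2)·x = M, so (2·P_x + P_y)·x = 2·M.
Demand: x*(P_x,P_y,M) = 2·M/(2·P_x + P_y), y* = M/(2·P_x + P_y).
Here 2·14 + 9.2 = 37.2, giving x* = 1.8817 and y* = 0.9409.

x* = 1.8817, y* = 0.9409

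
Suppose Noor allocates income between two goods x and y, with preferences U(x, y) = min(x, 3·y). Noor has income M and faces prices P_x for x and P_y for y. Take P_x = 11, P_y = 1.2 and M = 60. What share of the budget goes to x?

With perfect complements, no substitution: consume in ratio x:y = 3:1.
Budget: P_x·x + P_y·(1/3)·x = M, so (3·P_x + P_y)·x = 3·M.
Demand: x*(P_x,P_y,M) = 3·M/(3·P_x + P_y), y* = M/(3·P_x + P_y).
Here 3·11 + 1.2 = 34.2, giving x* = 5.2632 and y* = 1.7544.
Expenditure on x: 11·5.2632 = 57.8947; share = 0.9649.

share on x = 0.9649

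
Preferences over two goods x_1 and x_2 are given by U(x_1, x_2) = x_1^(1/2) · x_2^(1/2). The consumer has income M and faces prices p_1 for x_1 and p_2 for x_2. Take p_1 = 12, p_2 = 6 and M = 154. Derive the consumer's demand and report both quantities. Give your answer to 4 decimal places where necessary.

x_1* = 6.4167, x_2* = 12.8333

MU_x_1/MU_x_2 = (0.5·x_2)/(0.5·x_1); tangency sets this equal to p_1/p_2.
Rearranging, p_2·x_2 = p_1·x_1. Substituting into the budget gives p_1·x_1·(1 + 1) = M.
Demand: x_1*(p_1,p_2,M) = 0.5·M/p_1 and x_2* = 0.5·M/p_2.
At p_1=12, p_2=6, M=154: x_1* = 0.5·154/12 = 6.4167, x_2* = 12.8333.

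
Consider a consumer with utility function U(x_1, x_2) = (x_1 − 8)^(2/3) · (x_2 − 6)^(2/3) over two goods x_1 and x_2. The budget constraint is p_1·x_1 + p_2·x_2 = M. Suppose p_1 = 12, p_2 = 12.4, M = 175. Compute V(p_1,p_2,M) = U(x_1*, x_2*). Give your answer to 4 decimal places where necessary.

Let x_1' = x_1−8, x_2' = x_2−6. MRS = x_2'/x_1' = p_1/p_2.
Substituting into the budget: x_1* = 8 + 0.5·(M − 8·p_1 − 6·p_2)/p_1, and x_2* = 6 + 0.5·(…)/p_2.
Discretionary income = 175 − 8·12 − 6·12.4 = 4.6; x_1* = 8 + 0.5·4.6/12 = 8.1917; x_2* = 6 + 0.5·4.6/12.4 = 6.1855.
Utility at the optimum: U(8.1917, 6.1855) = 0.1081.

V = 0.1081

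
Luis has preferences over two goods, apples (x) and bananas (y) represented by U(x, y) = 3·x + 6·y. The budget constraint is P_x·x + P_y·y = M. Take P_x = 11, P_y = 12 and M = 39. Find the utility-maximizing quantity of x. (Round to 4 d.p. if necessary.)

Perfect substitutes: compare marginal utility per dollar. 3/P_x vs 6/P_y → 0.2727 vs 0.5.
y gives more utility per dollar, so spend all income on y: y* = M/P_y, x* = 0.
Numerically: x* = 0, y* = 3.25.

x* = 0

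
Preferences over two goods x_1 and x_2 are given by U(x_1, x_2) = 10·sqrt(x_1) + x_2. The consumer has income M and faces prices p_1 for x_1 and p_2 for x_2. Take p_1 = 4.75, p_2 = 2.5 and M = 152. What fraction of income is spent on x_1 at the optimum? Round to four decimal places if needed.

Utility is quasi-linear in x_2; the FOC for x_1 is 5/√x_1 = p_1/p_2.
Thus x_1* = (5·p_2/p_1)² — independent of M — with the rest of income spent on x_2.
Plugging in: x_1* = (5·2.5/4.75)² = 6.9252, x_2* = 47.6421.
Expenditure on x_1: 4.75·6.9252 = 32.8947; share = 0.2164.

share on x_1 = 0.2164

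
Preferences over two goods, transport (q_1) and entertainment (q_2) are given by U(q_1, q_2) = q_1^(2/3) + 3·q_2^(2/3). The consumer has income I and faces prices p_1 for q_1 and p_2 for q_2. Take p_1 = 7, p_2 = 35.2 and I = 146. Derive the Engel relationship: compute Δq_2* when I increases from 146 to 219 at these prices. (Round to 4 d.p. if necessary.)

Δq_2* = 1.0709

From the CES first-order condition, (1/3)·(q_2/q_1)^(1/3) = p_1/p_2.
Hence q_2/q_1 = (3·p_1/p_2)^(1/(1/3)), i.e. raised to the 3 power.
With the ratio pinned down, the budget gives q_1* = I/(p_1 + p_2·(q_2/q_1)) and q_2* = (q_2/q_1)·q_1*.
Numerically q_2/q_1 = 0.212339, so q_1* = 146/(7 + 35.2·0.212339) = 10.0868 and q_2* = 0.212339·10.0868 = 2.1418.
At I' = 219: q_2* = 3.2127. Change: 3.2127 − 2.1418 = 1.0709.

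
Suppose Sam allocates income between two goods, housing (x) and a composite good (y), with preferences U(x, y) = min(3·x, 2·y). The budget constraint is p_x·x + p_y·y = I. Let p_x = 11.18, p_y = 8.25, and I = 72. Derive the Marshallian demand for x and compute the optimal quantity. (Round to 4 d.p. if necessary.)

Leontief preferences: the optimum is at the kink where x/2 = y/3, i.e. y = (3/2)·x.
Budget: p_x·x + p_y·(3/2)·x = I, so (2·p_x + 3·p_y)·x = 2·I.
Demand: x*(p_x,p_y,I) = 2·I/(2·p_x + 3·p_y), y* = 3·I/(2·p_x + 3·p_y).
Here 2·11.18 + 3·8.25 = 47.11, giving x* = 3.0567.

x* = 3.0567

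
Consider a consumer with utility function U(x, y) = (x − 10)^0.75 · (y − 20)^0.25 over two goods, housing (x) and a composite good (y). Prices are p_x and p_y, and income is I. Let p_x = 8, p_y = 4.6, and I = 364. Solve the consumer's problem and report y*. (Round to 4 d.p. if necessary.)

y* = 30.4348

Let x' = x−10, y' = y−20. MRS = 3·y'/x' = p_x/p_y.
Substituting into the budget: x* = 10 + 0.75·(I − 10·p_x − 20·p_y)/p_x, and y* = 20 + 0.25·(…)/p_y.
Discretionary income = 364 − 10·8 − 20·4.6 = 192; y* = 20 + 0.25·192/4.6 = 30.4348.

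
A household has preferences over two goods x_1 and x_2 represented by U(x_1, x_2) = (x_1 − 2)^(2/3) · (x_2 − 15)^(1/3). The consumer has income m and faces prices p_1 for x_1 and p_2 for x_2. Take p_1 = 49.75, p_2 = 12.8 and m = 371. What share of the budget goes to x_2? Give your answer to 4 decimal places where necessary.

share on x_2 = 0.5889

Let x_1' = x_1−2, x_2' = x_2−15. MRS = 2·x_2'/x_1' = p_1/p_2.
Substituting into the budget: x_1* = 2 + 2/3·(m − 2·p_1 − 15·p_2)/p_1, and x_2* = 15 + 1/3·(…)/p_2.
Discretionary income = 371 − 2·49.75 − 15·12.8 = 79.5; x_1* = 2 + 2/3·79.5/49.75 = 3.0653; x_2* = 15 + 1/3·79.5/12.8 = 17.0703.
Expenditure on x_2: 12.8·17.0703 = 218.5; share = 0.5889.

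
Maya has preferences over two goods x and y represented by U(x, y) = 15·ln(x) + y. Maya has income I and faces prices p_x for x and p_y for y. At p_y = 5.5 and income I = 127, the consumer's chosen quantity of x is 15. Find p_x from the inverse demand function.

Set MRS = p_x/p_y: (15/x)/1 = p_x/p_y.
So x*(p_x,p_y) = 15·p_y/p_x, independent of income; and y* = (I − 15·p_y)/p_y.
Set x* = 15 in the demand function and solve for p_x: p_x = 5.5.

p_x = 5.5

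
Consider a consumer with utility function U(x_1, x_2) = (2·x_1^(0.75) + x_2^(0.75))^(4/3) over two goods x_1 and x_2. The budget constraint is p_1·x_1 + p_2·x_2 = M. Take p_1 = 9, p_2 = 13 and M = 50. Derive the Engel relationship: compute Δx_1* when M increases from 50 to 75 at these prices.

Δx_1* = 2.7213

MU_x_1 ∝ 2·x_1^(-0.25), MU_x_2 ∝ x_2^(-0.25), so MRS = 2·(x_2/x_1)^(0.25) = p_1/p_2.
Solve for the ratio: x_2/x_1 = [(1/2)·p_1/p_2]^(4).
Substitute x_2 = (x_2/x_1)·x_1 into the budget: x_1* = M/(p_1 + p_2·(x_2/x_1)).
Numerically x_2/x_1 = 0.014357, so x_1* = 50/(9 + 13·0.014357) = 5.4427.
At M' = 75: x_1* = 8.164. Change: 8.164 − 5.4427 = 2.7213.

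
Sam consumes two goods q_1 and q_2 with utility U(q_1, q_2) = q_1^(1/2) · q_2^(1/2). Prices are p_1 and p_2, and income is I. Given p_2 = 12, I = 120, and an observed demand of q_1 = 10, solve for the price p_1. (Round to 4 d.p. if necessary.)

MU_q_1/MU_q_2 = (0.5·q_2)/(0.5·q_1); tangency sets this equal to p_1/p_2.
So 0.5·p_2·q_2 = 0.5·p_1·q_1; combined with the budget, a share 0.5 of income goes to q_1.
Demand: q_1*(p_1,p_2,I) = 0.5·I/p_1 and q_2* = 0.5·I/p_2.
Set q_1* = 10 in the demand function and solve for p_1: p_1 = 6.

p_1 = 6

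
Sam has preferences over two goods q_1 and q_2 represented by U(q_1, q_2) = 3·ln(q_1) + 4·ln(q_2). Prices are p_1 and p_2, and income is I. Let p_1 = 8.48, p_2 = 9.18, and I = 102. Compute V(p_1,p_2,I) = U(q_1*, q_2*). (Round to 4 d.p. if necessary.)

V = 12.3132

At p_1=8.48, p_2=9.18, I=102: q_1* = 3/7·102/8.48 = 5.155, q_2* = 6.3492.
Utility at the optimum: U(5.155, 6.3492) = 12.3132.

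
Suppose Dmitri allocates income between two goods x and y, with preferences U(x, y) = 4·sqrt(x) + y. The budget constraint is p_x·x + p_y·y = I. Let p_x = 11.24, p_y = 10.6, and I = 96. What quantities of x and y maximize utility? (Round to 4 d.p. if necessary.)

x* = 3.5575, y* = 5.2844

MU_x = 2/√x, MU_y = 1. Tangency: 2/√x = p_x/p_y.
Thus x* = (2·p_y/p_x)² — independent of I — with the rest of income spent on y.
Plugging in: x* = (2·10.6/11.24)² = 3.5575, y* = 5.2844.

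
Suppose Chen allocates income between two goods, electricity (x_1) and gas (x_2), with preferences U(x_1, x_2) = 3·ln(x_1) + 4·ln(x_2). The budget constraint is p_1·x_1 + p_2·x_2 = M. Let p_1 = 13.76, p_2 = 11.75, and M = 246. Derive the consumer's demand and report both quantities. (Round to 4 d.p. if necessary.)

x_1* = 7.662, x_2* = 11.9635

The MRS is (3/4)·x_2/x_1. Set MRS = p_1/p_2.
So 3·p_2·x_2 = 4·p_1·x_1; combined with the budget, a share 3/7 of income goes to x_1.
Demand: x_1*(p_1,p_2,M) = 3/7·M/p_1 and x_2* = 4/7·M/p_2.
At p_1=13.76, p_2=11.75, M=246: x_1* = 3/7·246/13.76 = 7.662, x_2* = 11.9635.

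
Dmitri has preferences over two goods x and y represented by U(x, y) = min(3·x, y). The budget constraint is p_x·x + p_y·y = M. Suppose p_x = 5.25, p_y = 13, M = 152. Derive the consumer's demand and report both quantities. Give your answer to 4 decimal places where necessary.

With perfect complements, no substitution: consume in ratio x:y = 1:3.
Budget: p_x·x + p_y·3·x = M, so (p_x + 3·p_y)·x = M.
Demand: x*(p_x,p_y,M) = M/(p_x + 3·p_y), y* = 3·M/(p_x + 3·p_y).
Here 5.25 + 3·13 = 44.25, giving x* = 3.435 and y* = 10.3051.

x* = 3.435, y* = 10.3051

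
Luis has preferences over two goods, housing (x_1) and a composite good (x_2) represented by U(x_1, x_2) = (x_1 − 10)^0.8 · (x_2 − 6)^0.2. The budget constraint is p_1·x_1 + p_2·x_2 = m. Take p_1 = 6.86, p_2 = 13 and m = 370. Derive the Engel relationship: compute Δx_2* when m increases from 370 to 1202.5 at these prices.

Δx_2* = 12.8077

Let x_1' = x_1−10, x_2' = x_2−6. MRS = 4·x_2'/x_1' = p_1/p_2.
Substituting into the budget: x_1* = 10 + 0.8·(m − 10·p_1 − 6·p_2)/p_1, and x_2* = 6 + 0.2·(…)/p_2.
Discretionary income = 370 − 10·6.86 − 6·13 = 223.4; x_2* = 6 + 0.2·223.4/13 = 9.4369.
At m' = 1202.5: x_2* = 22.2446. Change: 22.2446 − 9.4369 = 12.8077.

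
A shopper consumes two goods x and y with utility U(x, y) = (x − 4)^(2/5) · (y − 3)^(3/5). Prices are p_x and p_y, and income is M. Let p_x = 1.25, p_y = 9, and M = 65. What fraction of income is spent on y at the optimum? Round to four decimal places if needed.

share on y = 0.72

MRS = (2/3)·(y−3)/(x−4). Tangency with p_x/p_y gives y−3 = (3/2)·(p_x/p_y)·(x−4).
Substituting into the budget: x* = 4 + 0.4·(M − 4·p_x − 3·p_y)/p_x, and y* = 3 + 0.6·(…)/p_y.
Discretionary income = 65 − 4·1.25 − 3·9 = 33; x* = 4 + 0.4·33/1.25 = 14.56; y* = 3 + 0.6·33/9 = 5.2.
Expenditure on y: 9·5.2 = 46.8; share = 0.72.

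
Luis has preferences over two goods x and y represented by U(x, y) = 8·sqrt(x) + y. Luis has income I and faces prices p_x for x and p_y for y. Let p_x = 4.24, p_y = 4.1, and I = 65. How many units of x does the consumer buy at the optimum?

x* = 14.9608

Thus x* = (4·p_y/p_x)² — independent of I — with the rest of income spent on y.
Plugging in: x* = (4·4.1/4.24)² = 14.9608.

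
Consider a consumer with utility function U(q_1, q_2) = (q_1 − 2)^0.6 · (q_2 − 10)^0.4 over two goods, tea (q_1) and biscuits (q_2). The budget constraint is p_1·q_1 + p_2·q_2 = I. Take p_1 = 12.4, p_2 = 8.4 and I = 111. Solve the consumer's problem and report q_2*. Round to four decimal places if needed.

This is Cobb-Douglas in (q_1−2, q_2−10): tangency gives 0.6·p_2·(q_2−10) = 0.4·p_1·(q_1−2).
Substituting into the budget: q_1* = 2 + 0.6·(I − 2·p_1 − 10·p_2)/p_1, and q_2* = 10 + 0.4·(…)/p_2.
Discretionary income = 111 − 2·12.4 − 10·8.4 = 2.2; q_2* = 10 + 0.4·2.2/8.4 = 10.1048.

q_2* = 10.1048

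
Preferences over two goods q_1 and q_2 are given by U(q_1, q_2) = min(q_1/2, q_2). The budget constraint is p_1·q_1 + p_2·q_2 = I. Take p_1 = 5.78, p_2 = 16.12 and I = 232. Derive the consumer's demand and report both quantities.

q_1* = 16.763, q_2* = 8.3815

With perfect complements, no substitution: consume in ratio q_1:q_2 = 2:1.
Budget: p_1·q_1 + p_2·(1/2)·q_1 = I, so (2·p_1 + p_2)·q_1 = 2·I.
Demand: q_1*(p_1,p_2,I) = 2·I/(2·p_1 + p_2), q_2* = I/(2·p_1 + p_2).
Here 2·5.78 + 16.12 = 27.68, giving q_1* = 16.763 and q_2* = 8.3815.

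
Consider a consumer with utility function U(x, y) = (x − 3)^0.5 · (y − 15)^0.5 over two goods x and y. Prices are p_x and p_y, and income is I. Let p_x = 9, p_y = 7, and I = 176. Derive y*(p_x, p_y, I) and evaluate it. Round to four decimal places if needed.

Let x' = x−3, y' = y−15. MRS = y'/x' = p_x/p_y.
After buying the subsistence bundle (3, 15), a share 0.5 of the remaining income goes to x: x* = 3 + 0.5·(I − 3p_x − 15p_y)/p_x.
Discretionary income = 176 − 3·9 − 15·7 = 44; y* = 15 + 0.5·44/7 = 18.1429.

y* = 18.1429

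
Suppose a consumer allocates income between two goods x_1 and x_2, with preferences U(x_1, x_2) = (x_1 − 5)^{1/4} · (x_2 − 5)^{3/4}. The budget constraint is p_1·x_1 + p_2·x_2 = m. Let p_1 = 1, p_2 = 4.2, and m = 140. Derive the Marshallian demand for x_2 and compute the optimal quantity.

x_2* = 25.3571

MRS = (1/3)·(x_2−5)/(x_1−5). Tangency with p_1/p_2 gives x_2−5 = 3·(p_1/p_2)·(x_1−5).
Substituting into the budget: x_1* = 5 + 0.25·(m − 5·p_1 − 5·p_2)/p_1, and x_2* = 5 + 0.75·(…)/p_2.
Discretionary income = 140 − 5·1 − 5·4.2 = 114; x_2* = 5 + 0.75·114/4.2 = 25.3571.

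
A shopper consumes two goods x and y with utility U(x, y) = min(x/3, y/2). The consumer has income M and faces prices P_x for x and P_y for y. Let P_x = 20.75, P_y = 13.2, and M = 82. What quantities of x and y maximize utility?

With perfect complements, no substitution: consume in ratio x:y = 3:2.
Budget: P_x·x + P_y·(2/3)·x = M, so (3·P_x + 2·P_y)·x = 3·M.
Demand: x*(P_x,P_y,M) = 3·M/(3·P_x + 2·P_y), y* = 2·M/(3·P_x + 2·P_y).
Here 3·20.75 + 2·13.2 = 88.65, giving x* = 2.775 and y* = 1.85.

x* = 2.775, y* = 1.85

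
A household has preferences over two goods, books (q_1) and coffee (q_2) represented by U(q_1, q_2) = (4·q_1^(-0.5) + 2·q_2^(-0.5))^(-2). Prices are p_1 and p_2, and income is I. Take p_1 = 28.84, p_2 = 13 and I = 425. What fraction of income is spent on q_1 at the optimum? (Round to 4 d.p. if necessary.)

share on q_1 = 0.6743

MRS = MU_q_1/MU_q_2 = 2·(q_2/q_1)^(1.5). Set equal to p_1/p_2.
Hence q_2/q_1 = ((1/2)·p_1/p_2)^(1/(1.5)), i.e. raised to the 2/3 power.
Substitute q_2 = (q_2/q_1)·q_1 into the budget: q_1* = I/(p_1 + p_2·(q_2/q_1)).
Numerically q_2/q_1 = 1.071555, so q_1* = 425/(28.84 + 13·1.071555) = 9.9368 and q_2* = 1.071555·9.9368 = 10.6479.
Expenditure on q_1: 28.84·9.9368 = 286.5779; share = 0.6743.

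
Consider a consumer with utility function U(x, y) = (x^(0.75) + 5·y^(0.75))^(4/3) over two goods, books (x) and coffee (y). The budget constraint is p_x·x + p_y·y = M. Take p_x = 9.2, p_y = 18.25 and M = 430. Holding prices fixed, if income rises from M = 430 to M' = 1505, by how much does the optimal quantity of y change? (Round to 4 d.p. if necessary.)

MU_x ∝ x^(-0.25), MU_y ∝ 5·y^(-0.25), so MRS = (1/5)·(y/x)^(0.25) = p_x/p_y.
Solve for the ratio: y/x = [5·p_x/p_y]^(4).
Substitute y = (y/x)·x into the budget: x* = M/(p_x + p_y·(y/x)).
Numerically y/x = 40.362667, so x* = 430/(9.2 + 18.25·40.362667) = 0.5765 and y* = 40.362667·0.5765 = 23.271.
At M' = 1505: y* = 81.4485. Change: 81.4485 − 23.271 = 58.1775.

Δy* = 58.1775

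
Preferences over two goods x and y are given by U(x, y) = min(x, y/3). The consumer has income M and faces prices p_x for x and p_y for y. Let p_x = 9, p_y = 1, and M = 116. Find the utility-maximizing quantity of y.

y* = 29

Leontief preferences: the optimum is at the kink where x/1 = y/3, i.e. y = 3·x.
Budget: p_x·x + p_y·3·x = M, so (p_x + 3·p_y)·x = M.
Demand: x*(p_x,p_y,M) = M/(p_x + 3·p_y), y* = 3·M/(p_x + 3·p_y).
Here 9 + 3·1 = 12, giving y* = 29.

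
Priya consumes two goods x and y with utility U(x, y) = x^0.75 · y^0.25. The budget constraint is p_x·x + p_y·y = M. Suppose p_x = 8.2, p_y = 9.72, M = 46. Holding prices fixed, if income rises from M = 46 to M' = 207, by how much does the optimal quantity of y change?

Δy* = 4.1409

Tangency: MRS = 3·y/x = p_x/p_y.
So 0.75·p_y·y = 0.25·p_x·x; combined with the budget, a share 0.75 of income goes to x.
Demand: x*(p_x,p_y,M) = 0.75·M/p_x and y* = 0.25·M/p_y.
At p_x=8.2, p_y=9.72, M=46: y* = 0.25·46/9.72 = 1.1831.
At M' = 207: y* = 5.3241. Change: 5.3241 − 1.1831 = 4.1409.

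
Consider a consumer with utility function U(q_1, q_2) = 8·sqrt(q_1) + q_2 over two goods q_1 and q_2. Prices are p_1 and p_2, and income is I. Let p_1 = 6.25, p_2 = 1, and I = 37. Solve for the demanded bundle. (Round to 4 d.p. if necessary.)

Set MRS = p_1/p_2: 4·q_1^(−1/2) = p_1/p_2.
Thus q_1* = (4·p_2/p_1)² — independent of I — with the rest of income spent on q_2.
Plugging in: q_1* = (4·1/6.25)² = 0.4096, q_2* = 34.44.

q_1* = 0.4096, q_2* = 34.44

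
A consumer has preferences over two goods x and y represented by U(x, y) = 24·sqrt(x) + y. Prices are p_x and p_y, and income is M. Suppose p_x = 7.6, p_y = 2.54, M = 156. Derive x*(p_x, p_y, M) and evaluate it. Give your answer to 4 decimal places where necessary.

x* = 16.0843

Set MRS = p_x/p_y: 12·x^(−1/2) = p_x/p_y.
Solve: √x = 12·p_y/p_x, so x*(p_x,p_y) = (12·p_y/p_x)², and y* = (M − p_x·x*)/p_y.
Plugging in: x* = (12·2.54/7.6)² = 16.0843.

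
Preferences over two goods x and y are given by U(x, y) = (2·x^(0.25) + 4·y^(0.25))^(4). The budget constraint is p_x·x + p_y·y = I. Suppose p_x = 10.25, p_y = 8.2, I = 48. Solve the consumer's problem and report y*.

From the CES first-order condition, (1/2)·(y/x)^(0.75) = p_x/p_y.
Solve for the ratio: y/x = [2·p_x/p_y]^(4/3).
Substitute y = (y/x)·x into the budget: x* = I/(p_x + p_y·(y/x)).
Numerically y/x = 3.393022, so x* = 48/(10.25 + 8.2·3.393022) = 1.2607 and y* = 3.393022·1.2607 = 4.2777.

y* = 4.2777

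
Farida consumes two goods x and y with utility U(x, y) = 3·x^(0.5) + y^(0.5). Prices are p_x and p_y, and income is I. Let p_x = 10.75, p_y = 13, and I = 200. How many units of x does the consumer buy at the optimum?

x* = 17.0391

From the CES first-order condition, 3·(y/x)^(0.5) = p_x/p_y.
Solve for the ratio: y/x = [(1/3)·p_x/p_y]^(2).
With the ratio pinned down, the budget gives x* = I/(p_x + p_y·(y/x)) and y* = (y/x)·x*.
Numerically y/x = 0.075978, so x* = 200/(10.75 + 13·0.075978) = 17.0391.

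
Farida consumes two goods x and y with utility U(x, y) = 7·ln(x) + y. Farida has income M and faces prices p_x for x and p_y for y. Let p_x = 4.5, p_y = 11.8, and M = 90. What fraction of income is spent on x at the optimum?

So x*(p_x,p_y) = 7·p_y/p_x, independent of income; and y* = (M − 7·p_y)/p_y.
At the given prices: x* = 7·11.8/4.5 = 18.3556, and y* = 0.6271.
Expenditure on x: 4.5·18.3556 = 82.6; share = 0.9178.

share on x = 0.9178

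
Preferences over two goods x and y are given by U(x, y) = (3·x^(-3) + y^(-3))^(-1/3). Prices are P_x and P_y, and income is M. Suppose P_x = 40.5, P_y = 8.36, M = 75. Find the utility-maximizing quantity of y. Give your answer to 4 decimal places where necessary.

y* = 1.6935

From the CES first-order condition, 3·(y/x)^(4) = P_x/P_y.
Solve for the ratio: y/x = [(1/3)·P_x/P_y]^(0.25).
Substitute y = (y/x)·x into the budget: x* = M/(P_x + P_y·(y/x)).
Numerically y/x = 1.12728, so x* = 75/(40.5 + 8.36·1.12728) = 1.5023 and y* = 1.12728·1.5023 = 1.6935.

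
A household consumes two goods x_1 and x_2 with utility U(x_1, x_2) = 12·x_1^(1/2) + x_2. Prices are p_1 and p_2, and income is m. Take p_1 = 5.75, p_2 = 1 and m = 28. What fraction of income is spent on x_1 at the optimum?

Utility is quasi-linear in x_2; the FOC for x_1 is 6/√x_1 = p_1/p_2.
Solve: √x_1 = 6·p_2/p_1, so x_1*(p_1,p_2) = (6·p_2/p_1)², and x_2* = (m − p_1·x_1*)/p_2.
Plugging in: x_1* = (6·1/5.75)² = 1.0888, x_2* = 21.7391.
Expenditure on x_1: 5.75·1.0888 = 6.2609; share = 0.2236.

share on x_1 = 0.2236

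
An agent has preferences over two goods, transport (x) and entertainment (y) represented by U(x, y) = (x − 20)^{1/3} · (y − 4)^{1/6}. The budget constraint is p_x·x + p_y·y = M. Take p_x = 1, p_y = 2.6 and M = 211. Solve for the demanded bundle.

Discretionary income = 211 − 20·1 − 4·2.6 = 180.6; x* = 20 + 2/3·180.6/1 = 140.4; y* = 4 + 1/3·180.6/2.6 = 27.1538.

x* = 140.4, y* = 27.1538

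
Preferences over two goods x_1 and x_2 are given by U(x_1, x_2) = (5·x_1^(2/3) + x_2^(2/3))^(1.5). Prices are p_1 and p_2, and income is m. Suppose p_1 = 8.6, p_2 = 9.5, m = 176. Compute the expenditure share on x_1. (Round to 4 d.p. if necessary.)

share on x_1 = 0.9935

Numerically x_2/x_1 = 0.005935, so x_1* = 176/(8.6 + 9.5·0.005935) = 20.3318 and x_2* = 0.005935·20.3318 = 0.1207.
Expenditure on x_1: 8.6·20.3318 = 174.8537; share = 0.9935.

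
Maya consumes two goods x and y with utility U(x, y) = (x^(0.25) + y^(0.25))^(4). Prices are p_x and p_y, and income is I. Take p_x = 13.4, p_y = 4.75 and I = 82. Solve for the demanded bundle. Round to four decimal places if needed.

From the CES first-order condition, (y/x)^(0.75) = p_x/p_y.
Solve for the ratio: y/x = [p_x/p_y]^(4/3).
Substitute y = (y/x)·x into the budget: x* = I/(p_x + p_y·(y/x)).
Numerically y/x = 3.986101, so x* = 82/(13.4 + 4.75·3.986101) = 2.536 and y* = 3.986101·2.536 = 10.1089.

x* = 2.536, y* = 10.1089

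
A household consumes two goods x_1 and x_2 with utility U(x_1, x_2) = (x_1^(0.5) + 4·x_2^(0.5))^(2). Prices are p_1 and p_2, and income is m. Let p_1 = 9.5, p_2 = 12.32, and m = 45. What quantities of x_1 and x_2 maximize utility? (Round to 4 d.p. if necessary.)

x_1* = 0.3551, x_2* = 3.3787

MRS = MU_x_1/MU_x_2 = (1/4)·(x_2/x_1)^(0.5). Set equal to p_1/p_2.
Hence x_2/x_1 = (4·p_1/p_2)^(1/(0.5)), i.e. raised to the 2 power.
With the ratio pinned down, the budget gives x_1* = m/(p_1 + p_2·(x_2/x_1)) and x_2* = (x_2/x_1)·x_1*.
Numerically x_2/x_1 = 9.513619, so x_1* = 45/(9.5 + 12.32·9.513619) = 0.3551 and x_2* = 9.513619·0.3551 = 3.3787.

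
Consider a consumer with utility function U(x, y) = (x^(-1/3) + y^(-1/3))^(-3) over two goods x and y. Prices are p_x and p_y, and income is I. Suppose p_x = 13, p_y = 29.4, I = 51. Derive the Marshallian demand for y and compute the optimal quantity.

MRS = MU_x/MU_y = (y/x)^(4/3). Set equal to p_x/p_y.
Solve for the ratio: y/x = [p_x/p_y]^(0.75).
Substitute y = (y/x)·x into the budget: x* = I/(p_x + p_y·(y/x)).
Numerically y/x = 0.542247, so x* = 51/(13 + 29.4·0.542247) = 1.7621 and y* = 0.542247·1.7621 = 0.9555.

y* = 0.9555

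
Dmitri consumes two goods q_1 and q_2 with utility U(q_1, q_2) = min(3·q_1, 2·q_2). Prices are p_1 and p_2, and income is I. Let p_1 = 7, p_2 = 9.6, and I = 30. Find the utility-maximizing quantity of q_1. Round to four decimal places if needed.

q_1* = 1.4019

With perfect complements, no substitution: consume in ratio q_1:q_2 = 2:3.
Budget: p_1·q_1 + p_2·(3/2)·q_1 = I, so (2·p_1 + 3·p_2)·q_1 = 2·I.
Demand: q_1*(p_1,p_2,I) = 2·I/(2·p_1 + 3·p_2), q_2* = 3·I/(2·p_1 + 3·p_2).
Here 2·7 + 3·9.6 = 42.8, giving q_1* = 1.4019.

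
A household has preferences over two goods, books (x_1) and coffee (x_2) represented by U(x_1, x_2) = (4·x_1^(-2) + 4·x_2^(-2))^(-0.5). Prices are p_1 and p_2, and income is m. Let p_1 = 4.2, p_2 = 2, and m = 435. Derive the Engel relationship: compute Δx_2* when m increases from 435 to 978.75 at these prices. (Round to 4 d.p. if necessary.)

With the ratio pinned down, the budget gives x_1* = m/(p_1 + p_2·(x_2/x_1)) and x_2* = (x_2/x_1)·x_1*.
Numerically x_2/x_1 = 1.280579, so x_1* = 435/(4.2 + 2·1.280579) = 64.3381 and x_2* = 1.280579·64.3381 = 82.39.
At m' = 978.75: x_2* = 185.3775. Change: 185.3775 − 82.39 = 102.9875.

Δx_2* = 102.9875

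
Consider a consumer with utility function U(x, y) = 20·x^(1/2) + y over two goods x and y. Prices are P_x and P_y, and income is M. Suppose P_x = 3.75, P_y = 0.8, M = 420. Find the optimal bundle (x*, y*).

Utility is quasi-linear in y; the FOC for x is 10/√x = P_x/P_y.
Solve: √x = 10·P_y/P_x, so x*(P_x,P_y) = (10·P_y/P_x)², and y* = (M − P_x·x*)/P_y.
Plugging in: x* = (10·0.8/3.75)² = 4.5511, y* = 503.6667.

x* = 4.5511, y* = 503.6667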